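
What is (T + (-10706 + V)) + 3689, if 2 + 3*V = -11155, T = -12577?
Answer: -23313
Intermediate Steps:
V = -3719 (V = -⅔ + (⅓)*(-11155) = -⅔ - 11155/3 = -3719)
(T + (-10706 + V)) + 3689 = (-12577 + (-10706 - 3719)) + 3689 = (-12577 - 14425) + 3689 = -27002 + 3689 = -23313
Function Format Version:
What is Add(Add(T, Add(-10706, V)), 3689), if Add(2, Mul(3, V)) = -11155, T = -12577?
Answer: -23313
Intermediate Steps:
V = -3719 (V = Add(Rational(-2, 3), Mul(Rational(1, 3), -11155)) = Add(Rational(-2, 3), Rational(-11155, 3)) = -3719)
Add(Add(T, Add(-10706, V)), 3689) = Add(Add(-12577, Add(-10706, -3719)), 3689) = Add(Add(-12577, -14425), 3689) = Add(-27002, 3689) = -23313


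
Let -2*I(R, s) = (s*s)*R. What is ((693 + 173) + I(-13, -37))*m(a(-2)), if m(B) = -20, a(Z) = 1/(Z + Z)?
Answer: -195290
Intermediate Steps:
I(R, s) = -R*s**2/2 (I(R, s) = -s*s*R/2 = -s**2*R/2 = -R*s**2/2)
a(Z) = 1/(2*Z)
((693 + 173) + I(-13, -37))*m(a(-2)) = ((693 + 173) - 1/2*(-13)*(-37)**2)*(-20) = (866 - 1/2*(-13)*1369)*(-20) = (866 + 17797/2)*(-20) = (19529/2)*(-20) = -195290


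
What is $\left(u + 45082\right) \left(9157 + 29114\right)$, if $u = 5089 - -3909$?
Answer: $2069695680$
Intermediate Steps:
$u = 8998$ ($u = 5089 + 3909 = 8998$)
$\left(u + 45082\right) \left(9157 + 29114\right) = \left(8998 + 45082\right) \left(9157 + 29114\right) = 54080 \cdot 38271 = 2069695680$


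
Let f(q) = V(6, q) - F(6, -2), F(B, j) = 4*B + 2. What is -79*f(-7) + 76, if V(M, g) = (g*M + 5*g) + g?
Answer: 8766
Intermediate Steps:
F(B, j) = 2 + 4*B
V(M, g) = 6*g + M*g (V(M, g) = (M*g + 5*g) + g = (5*g + M*g) + g = 6*g + M*g)
f(q) = -26 + 12*q (f(q) = q*(6 + 6) - (2 + 4*6) = q*12 - (2 + 24) = 12*q - 1*26 = 12*q - 26 = -26 + 12*q)
-79*f(-7) + 76 = -79*(-26 + 12*(-7)) + 76 = -79*(-26 - 84) + 76 = -79*(-110) + 76 = 8690 + 76 = 8766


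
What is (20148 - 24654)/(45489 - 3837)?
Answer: -751/6942 ≈ -0.10818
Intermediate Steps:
(20148 - 24654)/(45489 - 3837) = -4506/41652 = -4506*1/41652 = -751/6942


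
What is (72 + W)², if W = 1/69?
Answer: 24690961/4761 ≈ 5186.1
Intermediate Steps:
W = 1/69 ≈ 0.014493
(72 + W)² = (72 + 1/69)² = (4969/69)² = 24690961/4761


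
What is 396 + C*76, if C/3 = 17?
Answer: 4272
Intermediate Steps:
C = 51 (C = 3*17 = 51)
396 + C*76 = 396 + 51*76 = 396 + 3876 = 4272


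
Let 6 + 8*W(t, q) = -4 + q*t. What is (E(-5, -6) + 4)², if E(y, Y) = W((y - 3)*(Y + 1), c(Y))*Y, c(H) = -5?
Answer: 104329/4 ≈ 26082.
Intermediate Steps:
W(t, q) = -5/4 + q*t/8 (W(t, q) = -¾ + (-4 + q*t)/8 = -¾ + (-½ + q*t/8) = -5/4 + q*t/8)
E(y, Y) = Y*(-5/4 - 5*(1 + Y)*(-3 + y)/8) (E(y, Y) = (-5/4 + (⅛)*(-5)*((y - 3)*(Y + 1)))*Y = (-5/4 + (⅛)*(-5)*((-3 + y)*(1 + Y)))*Y = (-5/4 + (⅛)*(-5)*((1 + Y)*(-3 + y)))*Y = (-5/4 - 5*(1 + Y)*(-3 + y)/8)*Y = Y*(-5/4 - 5*(1 + Y)*(-3 + y)/8))
(E(-5, -6) + 4)² = ((5/8)*(-6)*(1 - 1*(-5) + 3*(-6) - 1*(-6)*(-5)) + 4)² = ((5/8)*(-6)*(1 + 5 - 18 - 30) + 4)² = ((5/8)*(-6)*(-42) + 4)² = (315/2 + 4)² = (323/2)² = 104329/4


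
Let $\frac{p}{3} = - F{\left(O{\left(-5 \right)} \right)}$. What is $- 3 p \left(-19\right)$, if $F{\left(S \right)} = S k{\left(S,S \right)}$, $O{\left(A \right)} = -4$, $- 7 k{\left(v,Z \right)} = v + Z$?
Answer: $\frac{5472}{7} \approx 781.71$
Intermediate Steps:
$k{\left(v,Z \right)} = - \frac{Z}{7} - \frac{v}{7}$ ($k{\left(v,Z \right)} = - \frac{v + Z}{7} = - \frac{Z + v}{7} = - \frac{Z}{7} - \frac{v}{7}$)
$F{\left(S \right)} = - \frac{2 S^{2}}{7}$ ($F{\left(S \right)} = S \left(- \frac{S}{7} - \frac{S}{7}\right) = S \left(- \frac{2 S}{7}\right) = - \frac{2 S^{2}}{7}$)
$p = \frac{96}{7}$ ($p = 3 \left(- \frac{\left(-2\right) \left(-4\right)^{2}}{7}\right) = 3 \left(- \frac{\left(-2\right) 16}{7}\right) = 3 \left(\left(-1\right) \left(- \frac{32}{7}\right)\right) = 3 \cdot \frac{32}{7} = \frac{96}{7} \approx 13.714$)
$- 3 p \left(-19\right) = \left(-3\right) \frac{96}{7} \left(-19\right) = \left(- \frac{288}{7}\right) \left(-19\right) = \frac{5472}{7}$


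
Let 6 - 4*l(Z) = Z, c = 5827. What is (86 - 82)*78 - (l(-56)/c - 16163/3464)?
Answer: 6391763245/20184728 ≈ 316.66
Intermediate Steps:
l(Z) = 3/2 - Z/4
(86 - 82)*78 - (l(-56)/c - 16163/3464) = (86 - 82)*78 - ((3/2 - 1/4*(-56))/5827 - 16163/3464) = 4*78 - ((3/2 + 14)*(1/5827) - 16163*1/3464) = 312 - ((31/2)*(1/5827) - 16163/3464) = 312 - (31/11654 - 16163/3464) = 312 - 1*(-94128109/20184728) = 312 + 94128109/20184728 = 6391763245/20184728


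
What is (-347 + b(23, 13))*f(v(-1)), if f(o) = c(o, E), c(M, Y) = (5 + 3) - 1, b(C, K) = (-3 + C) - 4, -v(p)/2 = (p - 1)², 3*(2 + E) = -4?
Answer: -2317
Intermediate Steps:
E = -10/3 (E = -2 + (⅓)*(-4) = -2 - 4/3 = -10/3 ≈ -3.3333)
v(p) = -2*(-1 + p)² (v(p) = -2*(p - 1)² = -2*(-1 + p)²)
b(C, K) = -7 + C
c(M, Y) = 7 (c(M, Y) = 8 - 1 = 7)
f(o) = 7
(-347 + b(23, 13))*f(v(-1)) = (-347 + (-7 + 23))*7 = (-347 + 16)*7 = -331*7 = -2317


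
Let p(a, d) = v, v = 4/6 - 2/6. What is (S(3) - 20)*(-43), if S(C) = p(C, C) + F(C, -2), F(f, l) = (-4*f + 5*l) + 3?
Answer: 4988/3 ≈ 1662.7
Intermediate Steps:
v = ⅓ (v = 4*(⅙) - 2*⅙ = ⅔ - ⅓ = ⅓ ≈ 0.33333)
p(a, d) = ⅓
F(f, l) = 3 - 4*f + 5*l
S(C) = -20/3 - 4*C (S(C) = ⅓ + (3 - 4*C + 5*(-2)) = ⅓ + (3 - 4*C - 10) = ⅓ + (-7 - 4*C) = -20/3 - 4*C)
(S(3) - 20)*(-43) = ((-20/3 - 4*3) - 20)*(-43) = ((-20/3 - 12) - 20)*(-43) = (-56/3 - 20)*(-43) = -116/3*(-43) = 4988/3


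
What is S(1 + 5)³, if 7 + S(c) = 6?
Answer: -1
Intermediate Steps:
S(c) = -1 (S(c) = -7 + 6 = -1)
S(1 + 5)³ = (-1)³ = -1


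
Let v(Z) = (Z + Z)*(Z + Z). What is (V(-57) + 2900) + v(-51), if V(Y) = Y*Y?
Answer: 16553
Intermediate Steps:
v(Z) = 4*Z**2 (v(Z) = (2*Z)*(2*Z) = 4*Z**2)
V(Y) = Y**2
(V(-57) + 2900) + v(-51) = ((-57)**2 + 2900) + 4*(-51)**2 = (3249 + 2900) + 4*2601 = 6149 + 10404 = 16553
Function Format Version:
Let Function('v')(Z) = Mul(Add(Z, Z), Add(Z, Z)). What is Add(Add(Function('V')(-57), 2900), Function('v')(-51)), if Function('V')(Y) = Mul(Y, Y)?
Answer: 16553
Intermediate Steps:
Function('v')(Z) = Mul(4, Pow(Z, 2)) (Function('v')(Z) = Mul(Mul(2, Z), Mul(2, Z)) = Mul(4, Pow(Z, 2)))
Function('V')(Y) = Pow(Y, 2)
Add(Add(Function('V')(-57), 2900), Function('v')(-51)) = Add(Add(Pow(-57, 2), 2900), Mul(4, Pow(-51, 2))) = Add(Add(3249, 2900), Mul(4, 2601)) = Add(6149, 10404) = 16553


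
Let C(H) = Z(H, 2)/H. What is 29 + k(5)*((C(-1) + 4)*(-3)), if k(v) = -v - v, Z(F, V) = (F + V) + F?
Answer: 149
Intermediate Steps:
Z(F, V) = V + 2*F
k(v) = -2*v
C(H) = (2 + 2*H)/H
29 + k(5)*((C(-1) + 4)*(-3)) = 29 + (-2*5)*(((2 + 2/(-1)) + 4)*(-3)) = 29 - 10*((2 + 2*(-1)) + 4)*(-3) = 29 - 10*((2 - 2) + 4)*(-3) = 29 - 10*(0 + 4)*(-3) = 29 - 40*(-3) = 29 - 10*(-12) = 29 + 120 = 149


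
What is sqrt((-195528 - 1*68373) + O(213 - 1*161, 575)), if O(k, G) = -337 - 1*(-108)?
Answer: I*sqrt(264130) ≈ 513.94*I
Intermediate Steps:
O(k, G) = -229 (O(k, G) = -337 + 108 = -229)
sqrt((-195528 - 1*68373) + O(213 - 1*161, 575)) = sqrt((-195528 - 1*68373) - 229) = sqrt((-195528 - 68373) - 229) = sqrt(-263901 - 229) = sqrt(-264130) = I*sqrt(264130)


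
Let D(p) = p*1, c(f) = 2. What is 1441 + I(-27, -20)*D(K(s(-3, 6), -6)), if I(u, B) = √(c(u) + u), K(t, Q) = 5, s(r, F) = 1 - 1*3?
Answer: 1441 + 25*I ≈ 1441.0 + 25.0*I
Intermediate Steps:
s(r, F) = -2 (s(r, F) = 1 - 3 = -2)
D(p) = p
I(u, B) = √(2 + u)
1441 + I(-27, -20)*D(K(s(-3, 6), -6)) = 1441 + √(2 - 27)*5 = 1441 + √(-25)*5 = 1441 + (5*I)*5 = 1441 + 25*I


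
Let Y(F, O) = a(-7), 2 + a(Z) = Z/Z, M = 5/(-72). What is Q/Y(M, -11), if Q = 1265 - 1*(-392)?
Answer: -1657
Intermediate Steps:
M = -5/72 (M = 5*(-1/72) = -5/72 ≈ -0.069444)
Q = 1657 (Q = 1265 + 392 = 1657)
a(Z) = -1 (a(Z) = -2 + Z/Z = -2 + 1 = -1)
Y(F, O) = -1
Q/Y(M, -11) = 1657/(-1) = 1657*(-1) = -1657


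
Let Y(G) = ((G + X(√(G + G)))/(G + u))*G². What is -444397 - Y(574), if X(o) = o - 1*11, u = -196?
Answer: -25248361/27 - 47068*√287/27 ≈ -9.6466e+5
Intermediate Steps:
X(o) = -11 + o (X(o) = o - 11 = -11 + o)
Y(G) = G²*(-11 + G + √2*√G)/(-196 + G) (Y(G) = ((G + (-11 + √(G + G)))/(G - 196))*G² = ((G + (-11 + √(2*G)))/(-196 + G))*G² = ((G + (-11 + √2*√G))/(-196 + G))*G² = ((-11 + G + √2*√G)/(-196 + G))*G² = G²*(-11 + G + √2*√G)/(-196 + G))
-444397 - Y(574) = -444397 - 574²*(-11 + 574 + √2*√574)/(-196 + 574) = -444397 - 329476*(-11 + 574 + 2*√287)/378 = -444397 - 329476*(563 + 2*√287)/378 = -444397 - (13249642/27 + 47068*√287/27) = -444397 + (-13249642/27 - 47068*√287/27) = -25248361/27 - 47068*√287/27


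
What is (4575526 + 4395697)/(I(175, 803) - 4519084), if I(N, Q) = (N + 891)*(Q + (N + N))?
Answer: -8971223/3289986 ≈ -2.7268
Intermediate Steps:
I(N, Q) = (891 + N)*(Q + 2*N)
(4575526 + 4395697)/(I(175, 803) - 4519084) = (4575526 + 4395697)/((2*175**2 + 891*803 + 1782*175 + 175*803) - 4519084) = 8971223/((2*30625 + 715473 + 311850 + 140525) - 4519084) = 8971223/((61250 + 715473 + 311850 + 140525) - 4519084) = 8971223/(1229098 - 4519084) = 8971223/(-3289986) = 8971223*(-1/3289986) = -8971223/3289986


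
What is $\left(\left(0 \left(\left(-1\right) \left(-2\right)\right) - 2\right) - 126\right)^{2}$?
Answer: $16384$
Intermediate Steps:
$\left(\left(0 \left(\left(-1\right) \left(-2\right)\right) - 2\right) - 126\right)^{2} = \left(\left(0 \cdot 2 - 2\right) - 126\right)^{2} = \left(\left(0 - 2\right) - 126\right)^{2} = \left(-2 - 126\right)^{2} = \left(-128\right)^{2} = 16384$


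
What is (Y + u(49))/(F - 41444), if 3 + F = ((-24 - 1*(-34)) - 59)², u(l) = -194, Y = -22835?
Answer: 23029/39046 ≈ 0.58979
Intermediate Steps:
F = 2398 (F = -3 + ((-24 - 1*(-34)) - 59)² = -3 + ((-24 + 34) - 59)² = -3 + (10 - 59)² = -3 + (-49)² = -3 + 2401 = 2398)
(Y + u(49))/(F - 41444) = (-22835 - 194)/(2398 - 41444) = -23029/(-39046) = -23029*(-1/39046) = 23029/39046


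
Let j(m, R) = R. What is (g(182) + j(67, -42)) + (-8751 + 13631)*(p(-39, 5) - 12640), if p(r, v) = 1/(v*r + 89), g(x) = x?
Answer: -3269204620/53 ≈ -6.1683e+7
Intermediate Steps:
p(r, v) = 1/(89 + r*v) (p(r, v) = 1/(r*v + 89) = 1/(89 + r*v))
(g(182) + j(67, -42)) + (-8751 + 13631)*(p(-39, 5) - 12640) = (182 - 42) + (-8751 + 13631)*(1/(89 - 39*5) - 12640) = 140 + 4880*(1/(89 - 195) - 12640) = 140 + 4880*(1/(-106) - 12640) = 140 + 4880*(-1/106 - 12640) = 140 + 4880*(-1339841/106) = 140 - 3269212040/53 = -3269204620/53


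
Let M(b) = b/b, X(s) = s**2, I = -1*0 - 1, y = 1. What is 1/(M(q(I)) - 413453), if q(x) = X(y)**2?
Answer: -1/413452 ≈ -2.4187e-6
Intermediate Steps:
I = -1 (I = 0 - 1 = -1)
q(x) = 1 (q(x) = (1**2)**2 = 1**2 = 1)
M(b) = 1
1/(M(q(I)) - 413453) = 1/(1 - 413453) = 1/(-413452) = -1/413452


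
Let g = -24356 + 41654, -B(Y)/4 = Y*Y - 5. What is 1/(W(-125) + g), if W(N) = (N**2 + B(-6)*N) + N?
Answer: 1/48298 ≈ 2.0705e-5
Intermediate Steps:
B(Y) = 20 - 4*Y**2 (B(Y) = -4*(Y*Y - 5) = -4*(Y**2 - 5) = -4*(-5 + Y**2) = 20 - 4*Y**2)
g = 17298
W(N) = N**2 - 123*N (W(N) = (N**2 + (20 - 4*(-6)**2)*N) + N = (N**2 + (20 - 4*36)*N) + N = (N**2 + (20 - 144)*N) + N = (N**2 - 124*N) + N = N**2 - 123*N)
1/(W(-125) + g) = 1/(-125*(-123 - 125) + 17298) = 1/(-125*(-248) + 17298) = 1/(31000 + 17298) = 1/48298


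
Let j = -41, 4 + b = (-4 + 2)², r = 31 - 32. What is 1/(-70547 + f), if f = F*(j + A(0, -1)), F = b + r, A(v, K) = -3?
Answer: -1/70503 ≈ -1.4184e-5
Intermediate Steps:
r = -1
b = 0 (b = -4 + (-4 + 2)² = -4 + (-2)² = -4 + 4 = 0)
F = -1 (F = 0 - 1 = -1)
f = 44 (f = -(-41 - 3) = -1*(-44) = 44)
1/(-70547 + f) = 1/(-70547 + 44) = 1/(-70503) = -1/70503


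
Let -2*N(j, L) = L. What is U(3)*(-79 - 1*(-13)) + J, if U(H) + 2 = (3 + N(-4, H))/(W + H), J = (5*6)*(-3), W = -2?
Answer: -57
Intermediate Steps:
J = -90 (J = 30*(-3) = -90)
N(j, L) = -L/2
U(H) = -2 + (3 - H/2)/(-2 + H)
U(3)*(-79 - 1*(-13)) + J = ((14 - 5*3)/(2*(-2 + 3)))*(-79 - 1*(-13)) - 90 = ((1/2)*(14 - 15)/1)*(-79 + 13) - 90 = ((1/2)*1*(-1))*(-66) - 90 = -1/2*(-66) - 90 = 33 - 90 = -57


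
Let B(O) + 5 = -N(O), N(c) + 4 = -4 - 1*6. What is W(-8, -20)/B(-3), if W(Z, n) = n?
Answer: -20/9 ≈ -2.2222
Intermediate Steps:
N(c) = -14 (N(c) = -4 + (-4 - 1*6) = -4 + (-4 - 6) = -4 - 10 = -14)
B(O) = 9 (B(O) = -5 - 1*(-14) = -5 + 14 = 9)
W(-8, -20)/B(-3) = -20/9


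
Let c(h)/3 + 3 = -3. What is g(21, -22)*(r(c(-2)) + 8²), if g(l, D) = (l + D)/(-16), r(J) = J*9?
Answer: -49/8 ≈ -6.1250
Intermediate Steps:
c(h) = -18 (c(h) = -9 + 3*(-3) = -9 - 9 = -18)
r(J) = 9*J
g(l, D) = -D/16 - l/16 (g(l, D) = (D + l)*(-1/16) = -D/16 - l/16)
g(21, -22)*(r(c(-2)) + 8²) = (-1/16*(-22) - 1/16*21)*(9*(-18) + 8²) = (11/8 - 21/16)*(-162 + 64) = (1/16)*(-98) = -49/8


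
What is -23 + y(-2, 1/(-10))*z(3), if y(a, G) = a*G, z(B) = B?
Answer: -112/5 ≈ -22.400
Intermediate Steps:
y(a, G) = G*a
-23 + y(-2, 1/(-10))*z(3) = -23 + (-2/(-10))*3 = -23 - 1/10*(-2)*3 = -23 + (1/5)*3 = -23 + 3/5 = -112/5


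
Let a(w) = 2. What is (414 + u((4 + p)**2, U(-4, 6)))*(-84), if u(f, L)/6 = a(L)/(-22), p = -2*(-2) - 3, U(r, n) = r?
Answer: -382032/11 ≈ -34730.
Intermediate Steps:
p = 1 (p = 4 - 3 = 1)
u(f, L) = -6/11 (u(f, L) = 6*(2/(-22)) = 6*(2*(-1/22)) = 6*(-1/11) = -6/11)
(414 + u((4 + p)**2, U(-4, 6)))*(-84) = (414 - 6/11)*(-84) = (4548/11)*(-84) = -382032/11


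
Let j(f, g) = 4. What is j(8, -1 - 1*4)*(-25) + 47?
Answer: -53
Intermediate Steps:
j(8, -1 - 1*4)*(-25) + 47 = 4*(-25) + 47 = -100 + 47 = -53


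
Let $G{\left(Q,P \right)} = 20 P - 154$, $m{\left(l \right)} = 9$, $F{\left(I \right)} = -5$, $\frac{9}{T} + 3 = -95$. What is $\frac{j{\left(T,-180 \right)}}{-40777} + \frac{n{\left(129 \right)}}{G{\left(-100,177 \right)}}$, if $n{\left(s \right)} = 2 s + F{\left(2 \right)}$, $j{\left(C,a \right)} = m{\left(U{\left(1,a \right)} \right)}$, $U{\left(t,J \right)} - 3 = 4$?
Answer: $\frac{10286107}{138070922} \approx 0.074499$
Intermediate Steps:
$T = - \frac{9}{98}$ ($T = \frac{9}{-3 - 95} = \frac{9}{-98} = 9 \left(- \frac{1}{98}\right) = - \frac{9}{98} \approx -0.091837$)
$U{\left(t,J \right)} = 7$ ($U{\left(t,J \right)} = 3 + 4 = 7$)
$j{\left(C,a \right)} = 9$
$G{\left(Q,P \right)} = -154 + 20 P$
$n{\left(s \right)} = -5 + 2 s$ ($n{\left(s \right)} = 2 s - 5 = -5 + 2 s$)
$\frac{j{\left(T,-180 \right)}}{-40777} + \frac{n{\left(129 \right)}}{G{\left(-100,177 \right)}} = \frac{9}{-40777} + \frac{-5 + 2 \cdot 129}{-154 + 20 \cdot 177} = 9 \left(- \frac{1}{40777}\right) + \frac{-5 + 258}{-154 + 3540} = - \frac{9}{40777} + \frac{253}{3386} = \frac{10286107}{138070922}$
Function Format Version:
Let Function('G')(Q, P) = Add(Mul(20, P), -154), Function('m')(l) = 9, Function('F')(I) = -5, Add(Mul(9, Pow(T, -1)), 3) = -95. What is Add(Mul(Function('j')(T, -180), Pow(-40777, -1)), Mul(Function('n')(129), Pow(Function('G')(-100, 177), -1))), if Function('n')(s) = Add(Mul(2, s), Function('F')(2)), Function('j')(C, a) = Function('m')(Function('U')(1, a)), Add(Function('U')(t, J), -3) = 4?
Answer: Rational(10286107, 138070922) ≈ 0.074499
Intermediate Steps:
T = Rational(-9, 98) (T = Mul(9, Pow(Add(-3, -95), -1)) = Mul(9, Pow(-98, -1)) = Mul(9, Rational(-1, 98)) = Rational(-9, 98) ≈ -0.091837)
Function('U')(t, J) = 7 (Function('U')(t, J) = Add(3, 4) = 7)
Function('j')(C, a) = 9
Function('G')(Q, P) = Add(-154, Mul(20, P))
Function('n')(s) = Add(-5, Mul(2, s)) (Function('n')(s) = Add(Mul(2, s), -5) = Add(-5, Mul(2, s)))
Add(Mul(Function('j')(T, -180), Pow(-40777, -1)), Mul(Function('n')(129), Pow(Function('G')(-100, 177), -1))) = Add(Mul(9, Pow(-40777, -1)), Mul(Add(-5, Mul(2, 129)), Pow(Add(-154, Mul(20, 177)), -1))) = Add(Mul(9, Rational(-1, 40777)), Mul(Add(-5, 258), Pow(Add(-154, 3540), -1))) = Add(Rational(-9, 40777), Mul(253, Pow(3386, -1))) = Add(Rational(-9, 40777), Mul(253, Rational(1, 3386))) = Add(Rational(-9, 40777), Rational(253, 3386)) = Rational(10286107, 138070922)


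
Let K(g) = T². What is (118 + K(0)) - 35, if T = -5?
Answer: 108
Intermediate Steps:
K(g) = 25 (K(g) = (-5)² = 25)
(118 + K(0)) - 35 = (118 + 25) - 35 = 143 - 35 = 108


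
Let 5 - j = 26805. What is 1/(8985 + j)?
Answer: -1/17815 ≈ -5.6132e-5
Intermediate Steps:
j = -26800 (j = 5 - 1*26805 = 5 - 26805 = -26800)
1/(8985 + j) = 1/(8985 - 26800) = 1/(-17815) = -1/17815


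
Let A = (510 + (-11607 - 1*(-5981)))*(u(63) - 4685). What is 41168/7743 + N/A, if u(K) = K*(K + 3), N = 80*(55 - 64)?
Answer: 27747196804/5219037519 ≈ 5.3165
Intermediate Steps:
N = -720 (N = 80*(-9) = -720)
u(K) = K*(3 + K)
A = 2696132 (A = (510 + (-11607 - 1*(-5981)))*(63*(3 + 63) - 4685) = (510 + (-11607 + 5981))*(63*66 - 4685) = (510 - 5626)*(4158 - 4685) = -5116*(-527) = 2696132)
41168/7743 + N/A = 41168/7743 - 720/2696132 = 41168*(1/7743) - 720*1/2696132 = 41168/7743 - 180/674033 = 27747196804/5219037519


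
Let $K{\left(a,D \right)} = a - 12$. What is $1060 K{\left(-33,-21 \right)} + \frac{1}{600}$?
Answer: $- \frac{28619999}{600} \approx -47700.0$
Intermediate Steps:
$K{\left(a,D \right)} = -12 + a$
$1060 K{\left(-33,-21 \right)} + \frac{1}{600} = 1060 \left(-12 - 33\right) + \frac{1}{600} = 1060 \left(-45\right) + \frac{1}{600} = -47700 + \frac{1}{600} = - \frac{28619999}{600}$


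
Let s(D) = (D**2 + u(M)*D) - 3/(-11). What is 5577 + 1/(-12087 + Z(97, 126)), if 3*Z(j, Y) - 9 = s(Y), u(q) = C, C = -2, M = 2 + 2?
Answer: 421816384/75635 ≈ 5577.0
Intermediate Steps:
M = 4
u(q) = -2
s(D) = 3/11 + D**2 - 2*D (s(D) = (D**2 - 2*D) - 3/(-11) = (D**2 - 2*D) - 3*(-1/11) = (D**2 - 2*D) + 3/11 = 3/11 + D**2 - 2*D)
Z(j, Y) = 34/11 - 2*Y/3 + Y**2/3 (Z(j, Y) = 3 + (3/11 + Y**2 - 2*Y)/3 = 3 + (1/11 - 2*Y/3 + Y**2/3) = 34/11 - 2*Y/3 + Y**2/3)
5577 + 1/(-12087 + Z(97, 126)) = 5577 + 1/(-12087 + (34/11 - 2/3*126 + (1/3)*126**2)) = 5577 + 1/(-12087 + (34/11 - 84 + (1/3)*15876)) = 5577 + 1/(-12087 + (34/11 - 84 + 5292)) = 5577 + 1/(-12087 + 57322/11) = 5577 + 1/(-75635/11) = 5577 - 11/75635 = 421816384/75635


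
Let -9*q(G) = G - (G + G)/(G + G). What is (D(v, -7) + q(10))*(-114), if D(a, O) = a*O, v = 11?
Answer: 8892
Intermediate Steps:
D(a, O) = O*a
q(G) = ⅑ - G/9 (q(G) = -(G - (G + G)/(G + G))/9 = -(G - 2*G/(2*G))/9 = -(G - 2*G*1/(2*G))/9 = -(G - 1*1)/9 = -(G - 1)/9 = -(-1 + G)/9 = ⅑ - G/9)
(D(v, -7) + q(10))*(-114) = (-7*11 + (⅑ - ⅑*10))*(-114) = (-77 + (⅑ - 10/9))*(-114) = (-77 - 1)*(-114) = -78*(-114) = 8892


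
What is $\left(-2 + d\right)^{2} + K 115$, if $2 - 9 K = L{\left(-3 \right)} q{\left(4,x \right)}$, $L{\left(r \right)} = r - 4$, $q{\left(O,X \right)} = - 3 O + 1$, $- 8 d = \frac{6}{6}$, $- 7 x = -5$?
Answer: $- \frac{183133}{192} \approx -953.82$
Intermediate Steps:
$x = \frac{5}{7}$ ($x = \left(- \frac{1}{7}\right) \left(-5\right) = \frac{5}{7} \approx 0.71429$)
$d = - \frac{1}{8}$ ($d = - \frac{6 \cdot \frac{1}{6}}{8} = \left(- \frac{1}{8}\right) 1 = - \frac{1}{8} \approx -0.125$)
$q{\left(O,X \right)} = 1 - 3 O$
$L{\left(r \right)} = -4 + r$ ($L{\left(r \right)} = r - 4 = -4 + r$)
$K = - \frac{25}{3}$ ($K = \frac{2}{9} - \frac{\left(-4 - 3\right) \left(1 - 12\right)}{9} = \frac{2}{9} - \frac{\left(-7\right) \left(1 - 12\right)}{9} = \frac{2}{9} - \frac{\left(-7\right) \left(-11\right)}{9} = \frac{2}{9} - \frac{77}{9} = - \frac{25}{3} \approx -8.3333$)
$\left(-2 + d\right)^{2} + K 115 = \left(-2 - \frac{1}{8}\right)^{2} - \frac{2875}{3} = \left(- \frac{17}{8}\right)^{2} - \frac{2875}{3} = \frac{289}{64} - \frac{2875}{3} = - \frac{183133}{192}$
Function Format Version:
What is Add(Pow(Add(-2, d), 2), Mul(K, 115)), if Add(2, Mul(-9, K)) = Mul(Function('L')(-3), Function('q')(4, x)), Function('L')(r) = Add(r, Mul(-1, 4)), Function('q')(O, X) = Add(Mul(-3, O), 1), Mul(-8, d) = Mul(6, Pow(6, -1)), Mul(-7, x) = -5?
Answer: Rational(-183133, 192) ≈ -953.82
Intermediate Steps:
x = Rational(5, 7) (x = Mul(Rational(-1, 7), -5) = Rational(5, 7) ≈ 0.71429)
d = Rational(-1, 8) (d = Mul(Rational(-1, 8), Mul(6, Pow(6, -1))) = Mul(Rational(-1, 8), Mul(6, Rational(1, 6))) = Mul(Rational(-1, 8), 1) = Rational(-1, 8) ≈ -0.12500)
Function('q')(O, X) = Add(1, Mul(-3, O))
Function('L')(r) = Add(-4, r) (Function('L')(r) = Add(r, -4) = Add(-4, r))
K = Rational(-25, 3) (K = Add(Rational(2, 9), Mul(Rational(-1, 9), Mul(Add(-4, -3), Add(1, Mul(-3, 4))))) = Add(Rational(2, 9), Mul(Rational(-1, 9), Mul(-7, Add(1, -12)))) = Add(Rational(2, 9), Mul(Rational(-1, 9), Mul(-7, -11))) = Add(Rational(2, 9), Mul(Rational(-1, 9), 77)) = Add(Rational(2, 9), Rational(-77, 9)) = Rational(-25, 3) ≈ -8.3333)
Add(Pow(Add(-2, d), 2), Mul(K, 115)) = Add(Pow(Add(-2, Rational(-1, 8)), 2), Mul(Rational(-25, 3), 115)) = Add(Pow(Rational(-17, 8), 2), Rational(-2875, 3)) = Add(Rational(289, 64), Rational(-2875, 3)) = Rational(-183133, 192)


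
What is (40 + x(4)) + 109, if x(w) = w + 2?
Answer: 155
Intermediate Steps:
x(w) = 2 + w
(40 + x(4)) + 109 = (40 + (2 + 4)) + 109 = (40 + 6) + 109 = 46 + 109 = 155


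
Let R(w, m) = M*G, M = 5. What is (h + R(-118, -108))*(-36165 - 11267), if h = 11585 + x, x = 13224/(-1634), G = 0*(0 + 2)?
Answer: -23611981624/43 ≈ -5.4912e+8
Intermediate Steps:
G = 0 (G = 0*2 = 0)
x = -348/43 (x = 13224*(-1/1634) = -348/43 ≈ -8.0930)
R(w, m) = 0 (R(w, m) = 5*0 = 0)
h = 497807/43 (h = 11585 - 348/43 = 497807/43 ≈ 11577.)
(h + R(-118, -108))*(-36165 - 11267) = (497807/43 + 0)*(-36165 - 11267) = (497807/43)*(-47432) = -23611981624/43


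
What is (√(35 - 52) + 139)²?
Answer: (139 + I*√17)² ≈ 19304.0 + 1146.2*I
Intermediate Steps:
(√(35 - 52) + 139)² = (√(-17) + 139)² = (I*√17 + 139)² = (139 + I*√17)²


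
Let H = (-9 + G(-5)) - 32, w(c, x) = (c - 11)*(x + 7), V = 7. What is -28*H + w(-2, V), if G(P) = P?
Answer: 1106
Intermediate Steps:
w(c, x) = (-11 + c)*(7 + x)
H = -46 (H = (-9 - 5) - 32 = -14 - 32 = -46)
-28*H + w(-2, V) = -28*(-46) + (-77 - 11*7 + 7*(-2) - 2*7) = 1288 + (-77 - 77 - 14 - 14) = 1288 - 182 = 1106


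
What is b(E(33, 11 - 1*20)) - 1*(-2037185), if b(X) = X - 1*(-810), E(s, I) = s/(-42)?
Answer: 28531919/14 ≈ 2.0380e+6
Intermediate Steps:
E(s, I) = -s/42 (E(s, I) = s*(-1/42) = -s/42)
b(X) = 810 + X (b(X) = X + 810 = 810 + X)
b(E(33, 11 - 1*20)) - 1*(-2037185) = (810 - 1/42*33) - 1*(-2037185) = (810 - 11/14) + 2037185 = 11329/14 + 2037185 = 28531919/14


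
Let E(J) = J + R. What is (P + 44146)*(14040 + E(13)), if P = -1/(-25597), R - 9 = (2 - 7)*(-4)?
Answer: 15912732705366/25597 ≈ 6.2166e+8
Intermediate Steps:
R = 29 (R = 9 + (2 - 7)*(-4) = 9 - 5*(-4) = 9 + 20 = 29)
E(J) = 29 + J (E(J) = J + 29 = 29 + J)
P = 1/25597 (P = -1*(-1/25597) = 1/25597 ≈ 3.9067e-5)
(P + 44146)*(14040 + E(13)) = (1/25597 + 44146)*(14040 + (29 + 13)) = 1130005163*(14040 + 42)/25597 = (1130005163/25597)*14082 = 15912732705366/25597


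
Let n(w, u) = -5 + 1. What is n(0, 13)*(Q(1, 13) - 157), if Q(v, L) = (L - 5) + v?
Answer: 592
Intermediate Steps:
n(w, u) = -4
Q(v, L) = -5 + L + v (Q(v, L) = (-5 + L) + v = -5 + L + v)
n(0, 13)*(Q(1, 13) - 157) = -4*((-5 + 13 + 1) - 157) = -4*(9 - 157) = -4*(-148) = 592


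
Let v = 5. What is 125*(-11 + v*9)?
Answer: 4250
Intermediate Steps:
125*(-11 + v*9) = 125*(-11 + 5*9) = 125*(-11 + 45) = 125*34 = 4250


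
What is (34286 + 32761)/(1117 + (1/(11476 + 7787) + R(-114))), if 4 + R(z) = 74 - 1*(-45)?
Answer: 1291526361/23732017 ≈ 54.421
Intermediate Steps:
R(z) = 115 (R(z) = -4 + (74 - 1*(-45)) = -4 + (74 + 45) = -4 + 119 = 115)
(34286 + 32761)/(1117 + (1/(11476 + 7787) + R(-114))) = (34286 + 32761)/(1117 + (1/(11476 + 7787) + 115)) = 67047/(1117 + (1/19263 + 115)) = 67047/(1117 + 2215246/19263) = 67047/(23732017/19263) = 67047*(19263/23732017) = 1291526361/23732017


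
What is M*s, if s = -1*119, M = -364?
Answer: 43316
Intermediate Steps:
s = -119
M*s = -364*(-119) = 43316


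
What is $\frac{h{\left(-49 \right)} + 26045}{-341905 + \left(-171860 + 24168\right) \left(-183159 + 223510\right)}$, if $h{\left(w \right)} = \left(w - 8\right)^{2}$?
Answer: $- \frac{29294}{5959861797} \approx -4.9152 \cdot 10^{-6}$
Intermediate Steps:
$h{\left(w \right)} = \left(-8 + w\right)^{2}$
$\frac{h{\left(-49 \right)} + 26045}{-341905 + \left(-171860 + 24168\right) \left(-183159 + 223510\right)} = \frac{\left(-8 - 49\right)^{2} + 26045}{-341905 + \left(-171860 + 24168\right) \left(-183159 + 223510\right)} = \frac{\left(-57\right)^{2} + 26045}{-341905 - 5959519892} = \frac{3249 + 26045}{-341905 - 5959519892} = \frac{29294}{-5959861797} = 29294 \left(- \frac{1}{5959861797}\right) = - \frac{29294}{5959861797}$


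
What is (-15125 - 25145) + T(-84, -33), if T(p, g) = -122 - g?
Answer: -40359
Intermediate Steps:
(-15125 - 25145) + T(-84, -33) = (-15125 - 25145) + (-122 - 1*(-33)) = -40270 + (-122 + 33) = -40270 - 89 = -40359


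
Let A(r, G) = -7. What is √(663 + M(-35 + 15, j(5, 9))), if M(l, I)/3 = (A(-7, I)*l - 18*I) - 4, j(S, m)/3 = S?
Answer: 3*√29 ≈ 16.155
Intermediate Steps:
j(S, m) = 3*S
M(l, I) = -12 - 54*I - 21*l (M(l, I) = 3*((-7*l - 18*I) - 4) = 3*((-18*I - 7*l) - 4) = 3*(-4 - 18*I - 7*l) = -12 - 54*I - 21*l)
√(663 + M(-35 + 15, j(5, 9))) = √(663 + (-12 - 162*5 - 21*(-35 + 15))) = √(663 + (-12 - 54*15 - 21*(-20))) = √(663 + (-12 - 810 + 420)) = √(663 - 402) = √261 = 3*√29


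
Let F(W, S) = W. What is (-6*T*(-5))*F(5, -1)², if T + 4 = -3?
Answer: -5250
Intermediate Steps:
T = -7 (T = -4 - 3 = -7)
(-6*T*(-5))*F(5, -1)² = (-6*(-7)*(-5))*5² = (42*(-5))*25 = -210*25 = -5250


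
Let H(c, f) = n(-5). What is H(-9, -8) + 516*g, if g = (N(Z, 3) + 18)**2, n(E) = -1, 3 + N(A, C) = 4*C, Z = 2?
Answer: 376163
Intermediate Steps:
N(A, C) = -3 + 4*C
H(c, f) = -1
g = 729 (g = ((-3 + 4*3) + 18)**2 = ((-3 + 12) + 18)**2 = (9 + 18)**2 = 27**2 = 729)
H(-9, -8) + 516*g = -1 + 516*729 = -1 + 376164 = 376163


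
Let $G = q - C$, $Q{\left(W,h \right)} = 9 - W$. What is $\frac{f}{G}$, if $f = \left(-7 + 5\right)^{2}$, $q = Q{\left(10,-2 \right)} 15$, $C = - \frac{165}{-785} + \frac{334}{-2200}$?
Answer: $- \frac{690800}{2600581} \approx -0.26563$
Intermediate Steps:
$C = \frac{10081}{172700}$ ($C = \left(-165\right) \left(- \frac{1}{785}\right) + 334 \left(- \frac{1}{2200}\right) = \frac{33}{157} - \frac{167}{1100} = \frac{10081}{172700} \approx 0.058373$)
$q = -15$ ($q = \left(9 - 10\right) 15 = \left(-1\right) 15 = -15$)
$f = 4$ ($f = \left(-2\right)^{2} = 4$)
$G = - \frac{2600581}{172700}$ ($G = -15 - \frac{10081}{172700} = - \frac{2600581}{172700} \approx -15.058$)
$\frac{f}{G} = \frac{4}{- \frac{2600581}{172700}} = 4 \left(- \frac{172700}{2600581}\right) = - \frac{690800}{2600581}$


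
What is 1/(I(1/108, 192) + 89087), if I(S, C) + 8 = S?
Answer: 108/9620533 ≈ 1.1226e-5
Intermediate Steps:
I(S, C) = -8 + S
1/(I(1/108, 192) + 89087) = 1/((-8 + 1/108) + 89087) = 1/(-863/108 + 89087) = 1/(9620533/108) = 108/9620533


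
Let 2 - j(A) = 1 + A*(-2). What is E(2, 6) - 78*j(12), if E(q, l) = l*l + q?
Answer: -1912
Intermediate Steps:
E(q, l) = q + l² (E(q, l) = l² + q = q + l²)
j(A) = 1 + 2*A (j(A) = 2 - (1 + A*(-2)) = 2 - (1 - 2*A) = 2 + (-1 + 2*A) = 1 + 2*A)
E(2, 6) - 78*j(12) = (2 + 6²) - 78*(1 + 2*12) = (2 + 36) - 78*(1 + 24) = 38 - 78*25 = 38 - 1950 = -1912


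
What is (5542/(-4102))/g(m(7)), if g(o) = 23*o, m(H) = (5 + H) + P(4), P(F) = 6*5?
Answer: -2771/1981266 ≈ -0.0013986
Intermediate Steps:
P(F) = 30
m(H) = 35 + H (m(H) = (5 + H) + 30 = 35 + H)
(5542/(-4102))/g(m(7)) = (5542/(-4102))/((23*(35 + 7))) = (5542*(-1/4102))/((23*42)) = -2771/2051/966 = -2771/2051*1/966 = -2771/1981266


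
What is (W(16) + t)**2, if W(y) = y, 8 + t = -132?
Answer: 15376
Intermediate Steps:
t = -140 (t = -8 - 132 = -140)
(W(16) + t)**2 = (16 - 140)**2 = (-124)**2 = 15376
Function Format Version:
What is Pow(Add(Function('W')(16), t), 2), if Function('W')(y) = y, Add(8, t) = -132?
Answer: 15376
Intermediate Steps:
t = -140 (t = Add(-8, -132) = -140)
Pow(Add(Function('W')(16), t), 2) = Pow(Add(16, -140), 2) = Pow(-124, 2) = 15376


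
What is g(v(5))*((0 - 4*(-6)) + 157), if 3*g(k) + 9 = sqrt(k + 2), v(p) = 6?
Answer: -543 + 362*sqrt(2)/3 ≈ -372.35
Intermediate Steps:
g(k) = -3 + sqrt(2 + k)/3 (g(k) = -3 + sqrt(k + 2)/3 = -3 + sqrt(2 + k)/3)
g(v(5))*((0 - 4*(-6)) + 157) = (-3 + sqrt(2 + 6)/3)*((0 - 4*(-6)) + 157) = (-3 + sqrt(8)/3)*((0 + 24) + 157) = (-3 + (2*sqrt(2))/3)*(24 + 157) = (-3 + 2*sqrt(2)/3)*181 = -543 + 362*sqrt(2)/3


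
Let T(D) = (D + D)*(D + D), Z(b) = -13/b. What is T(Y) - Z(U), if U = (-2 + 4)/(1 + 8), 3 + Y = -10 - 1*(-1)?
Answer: 1269/2 ≈ 634.50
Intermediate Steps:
Y = -12 (Y = -3 + (-10 - 1*(-1)) = -3 + (-10 + 1) = -3 - 9 = -12)
U = 2/9 ≈ 0.22222
T(D) = 4*D² (T(D) = (2*D)*(2*D) = 4*D²)
T(Y) - Z(U) = 4*(-12)² - (-13)/2/9 = 4*144 - (-13)*9/2 = 576 - 1*(-117/2) = 576 + 117/2 = 1269/2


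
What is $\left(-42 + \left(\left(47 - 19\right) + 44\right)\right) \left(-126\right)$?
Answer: $-3780$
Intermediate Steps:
$\left(-42 + \left(\left(47 - 19\right) + 44\right)\right) \left(-126\right) = \left(-42 + \left(28 + 44\right)\right) \left(-126\right) = \left(-42 + 72\right) \left(-126\right) = 30 \left(-126\right) = -3780$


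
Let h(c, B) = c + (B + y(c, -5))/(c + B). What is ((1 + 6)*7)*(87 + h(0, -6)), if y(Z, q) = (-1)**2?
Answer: 25823/6 ≈ 4303.8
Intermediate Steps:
y(Z, q) = 1
h(c, B) = c + (1 + B)/(B + c) (h(c, B) = c + (B + 1)/(c + B) = c + (1 + B)/(B + c))
((1 + 6)*7)*(87 + h(0, -6)) = ((1 + 6)*7)*(87 + (1 - 6 + 0**2 - 6*0)/(-6 + 0)) = (7*7)*(87 + (1 - 6 + 0 + 0)/(-6)) = 49*(87 - 1/6*(-5)) = 49*(87 + 5/6) = 49*(527/6) = 25823/6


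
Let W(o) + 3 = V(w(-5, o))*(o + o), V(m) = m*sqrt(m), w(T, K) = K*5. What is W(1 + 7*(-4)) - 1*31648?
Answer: -31651 + 21870*I*sqrt(15) ≈ -31651.0 + 84702.0*I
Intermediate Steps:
w(T, K) = 5*K
V(m) = m**(3/2)
W(o) = -3 + 10*sqrt(5)*o**(5/2) (W(o) = -3 + (5*o)**(3/2)*(o + o) = -3 + (5*sqrt(5)*o**(3/2))*(2*o) = -3 + 10*sqrt(5)*o**(5/2))
W(1 + 7*(-4)) - 1*31648 = (-3 + 10*sqrt(5)*(1 + 7*(-4))**(5/2)) - 1*31648 = (-3 + 10*sqrt(5)*(1 - 28)**(5/2)) - 31648 = (-3 + 10*sqrt(5)*(-27)**(5/2)) - 31648 = (-3 + 10*sqrt(5)*(2187*I*sqrt(3))) - 31648 = (-3 + 21870*I*sqrt(15)) - 31648 = -31651 + 21870*I*sqrt(15)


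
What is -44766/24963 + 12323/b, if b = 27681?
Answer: -310516199/230333601 ≈ -1.3481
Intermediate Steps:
-44766/24963 + 12323/b = -44766/24963 + 12323/27681 = -44766*1/24963 + 12323*(1/27681) = -14922/8321 + 12323/27681 = -310516199/230333601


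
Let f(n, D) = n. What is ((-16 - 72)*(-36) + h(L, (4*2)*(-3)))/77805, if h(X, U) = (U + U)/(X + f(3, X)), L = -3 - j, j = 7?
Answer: 7408/181545 ≈ 0.040805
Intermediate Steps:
L = -10 (L = -3 - 1*7 = -3 - 7 = -10)
h(X, U) = 2*U/(3 + X) (h(X, U) = (U + U)/(X + 3) = (2*U)/(3 + X) = 2*U/(3 + X))
((-16 - 72)*(-36) + h(L, (4*2)*(-3)))/77805 = ((-16 - 72)*(-36) + 2*((4*2)*(-3))/(3 - 10))/77805 = (-88*(-36) + 2*(8*(-3))/(-7))*(1/77805) = (3168 + 2*(-24)*(-1/7))*(1/77805) = (3168 + 48/7)*(1/77805) = (22224/7)*(1/77805) = 7408/181545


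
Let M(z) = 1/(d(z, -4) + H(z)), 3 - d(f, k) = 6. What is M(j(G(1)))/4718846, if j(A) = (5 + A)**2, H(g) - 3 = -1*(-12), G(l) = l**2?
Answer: 1/56626152 ≈ 1.7660e-8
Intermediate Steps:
d(f, k) = -3 (d(f, k) = 3 - 1*6 = 3 - 6 = -3)
H(g) = 15 (H(g) = 3 - 1*(-12) = 3 + 12 = 15)
M(z) = 1/12 (M(z) = 1/(-3 + 15) = 1/12)
M(j(G(1)))/4718846 = (1/12)/4718846 = (1/12)*(1/4718846) = 1/56626152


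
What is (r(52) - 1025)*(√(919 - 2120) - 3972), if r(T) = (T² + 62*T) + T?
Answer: -19681260 + 4955*I*√1201 ≈ -1.9681e+7 + 1.7172e+5*I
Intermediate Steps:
r(T) = T² + 63*T
(r(52) - 1025)*(√(919 - 2120) - 3972) = (52*(63 + 52) - 1025)*(√(919 - 2120) - 3972) = (52*115 - 1025)*(√(-1201) - 3972) = (5980 - 1025)*(I*√1201 - 3972) = 4955*(-3972 + I*√1201) = -19681260 + 4955*I*√1201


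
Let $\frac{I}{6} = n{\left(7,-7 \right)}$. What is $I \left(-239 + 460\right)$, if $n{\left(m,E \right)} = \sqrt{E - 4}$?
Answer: $1326 i \sqrt{11} \approx 4397.8 i$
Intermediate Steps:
$n{\left(m,E \right)} = \sqrt{-4 + E}$
$I = 6 i \sqrt{11}$ ($I = 6 \sqrt{-4 - 7} = 6 \sqrt{-11} = 6 i \sqrt{11} \approx 19.9 i$)
$I \left(-239 + 460\right) = 6 i \sqrt{11} \left(-239 + 460\right) = 6 i \sqrt{11} \cdot 221 = 1326 i \sqrt{11}$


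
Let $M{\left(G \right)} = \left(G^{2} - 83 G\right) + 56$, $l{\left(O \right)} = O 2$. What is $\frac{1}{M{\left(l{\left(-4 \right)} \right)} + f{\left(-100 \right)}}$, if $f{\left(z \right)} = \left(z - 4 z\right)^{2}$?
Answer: $\frac{1}{90784} \approx 1.1015 \cdot 10^{-5}$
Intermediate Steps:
$f{\left(z \right)} = 9 z^{2}$ ($f{\left(z \right)} = \left(- 3 z\right)^{2} = 9 z^{2}$)
$l{\left(O \right)} = 2 O$
$M{\left(G \right)} = 56 + G^{2} - 83 G$
$\frac{1}{M{\left(l{\left(-4 \right)} \right)} + f{\left(-100 \right)}} = \frac{1}{\left(56 + \left(2 \left(-4\right)\right)^{2} - 83 \cdot 2 \left(-4\right)\right) + 9 \left(-100\right)^{2}} = \frac{1}{\left(56 + \left(-8\right)^{2} - -664\right) + 9 \cdot 10000} = \frac{1}{\left(56 + 64 + 664\right) + 90000} = \frac{1}{784 + 90000} = \frac{1}{90784}$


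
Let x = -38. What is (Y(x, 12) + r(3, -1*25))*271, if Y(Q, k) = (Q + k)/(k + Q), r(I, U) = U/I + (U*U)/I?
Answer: 54471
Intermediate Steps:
r(I, U) = U/I + U²/I
Y(Q, k) = 1 (Y(Q, k) = (Q + k)/(Q + k) = 1)
(Y(x, 12) + r(3, -1*25))*271 = (1 - 1*25*(1 - 1*25)/3)*271 = (1 - 25*⅓*(1 - 25))*271 = (1 - 25*⅓*(-24))*271 = (1 + 200)*271 = 201*271 = 54471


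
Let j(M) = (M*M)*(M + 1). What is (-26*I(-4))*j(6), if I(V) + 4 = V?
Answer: 52416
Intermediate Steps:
I(V) = -4 + V
j(M) = M**2*(1 + M)
(-26*I(-4))*j(6) = (-26*(-4 - 4))*(6**2*(1 + 6)) = (-26*(-8))*(36*7) = 208*252 = 52416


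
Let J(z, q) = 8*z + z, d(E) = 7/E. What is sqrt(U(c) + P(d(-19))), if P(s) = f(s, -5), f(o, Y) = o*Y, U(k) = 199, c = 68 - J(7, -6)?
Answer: 6*sqrt(2014)/19 ≈ 14.172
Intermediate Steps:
J(z, q) = 9*z
c = 5 (c = 68 - 9*7 = 68 - 1*63 = 68 - 63 = 5)
f(o, Y) = Y*o
P(s) = -5*s
sqrt(U(c) + P(d(-19))) = sqrt(199 - 35/(-19)) = sqrt(199 - 35*(-1)/19) = sqrt(199 - 5*(-7/19)) = sqrt(199 + 35/19) = sqrt(3816/19) = 6*sqrt(2014)/19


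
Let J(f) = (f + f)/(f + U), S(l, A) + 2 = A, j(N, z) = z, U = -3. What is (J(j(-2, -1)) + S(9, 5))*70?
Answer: 245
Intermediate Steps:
S(l, A) = -2 + A
J(f) = 2*f/(-3 + f) (J(f) = (f + f)/(f - 3) = (2*f)/(-3 + f) = 2*f/(-3 + f))
(J(j(-2, -1)) + S(9, 5))*70 = (2*(-1)/(-3 - 1) + (-2 + 5))*70 = (2*(-1)/(-4) + 3)*70 = (2*(-1)*(-¼) + 3)*70 = (½ + 3)*70 = (7/2)*70 = 245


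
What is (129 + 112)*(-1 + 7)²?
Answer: 8676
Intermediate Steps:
(129 + 112)*(-1 + 7)² = 241*6² = 241*36 = 8676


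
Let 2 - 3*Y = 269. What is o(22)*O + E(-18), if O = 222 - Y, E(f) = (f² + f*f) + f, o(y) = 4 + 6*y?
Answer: 42926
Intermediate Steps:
Y = -89 (Y = ⅔ - ⅓*269 = ⅔ - 269/3 = -89)
E(f) = f + 2*f² (E(f) = (f² + f²) + f = 2*f² + f = f + 2*f²)
O = 311 (O = 222 - 1*(-89) = 222 + 89 = 311)
o(22)*O + E(-18) = (4 + 6*22)*311 - 18*(1 + 2*(-18)) = (4 + 132)*311 - 18*(1 - 36) = 136*311 - 18*(-35) = 42296 + 630 = 42926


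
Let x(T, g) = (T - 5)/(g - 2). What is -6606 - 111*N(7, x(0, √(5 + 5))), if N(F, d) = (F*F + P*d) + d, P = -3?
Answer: -12415 - 185*√10 ≈ -13000.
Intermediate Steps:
x(T, g) = (-5 + T)/(-2 + g)
N(F, d) = F² - 2*d (N(F, d) = (F*F - 3*d) + d = (F² - 3*d) + d = F² - 2*d)
-6606 - 111*N(7, x(0, √(5 + 5))) = -6606 - 111*(7² - 2*(-5 + 0)/(-2 + √(5 + 5))) = -6606 - 111*(49 - 2*(-5)/(-2 + √10)) = -6606 - 111*(49 - (-10)/(-2 + √10)) = -6606 - 111*(49 + 10/(-2 + √10)) = -6606 - (5439 + 1110/(-2 + √10)) = -6606 + (-5439 - 1110/(-2 + √10)) = -12045 - 1110/(-2 + √10)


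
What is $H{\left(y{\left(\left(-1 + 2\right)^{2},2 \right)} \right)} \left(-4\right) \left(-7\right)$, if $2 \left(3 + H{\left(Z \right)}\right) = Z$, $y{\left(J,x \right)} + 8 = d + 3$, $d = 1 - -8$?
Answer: $-28$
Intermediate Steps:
$d = 9$ ($d = 1 + 8 = 9$)
$y{\left(J,x \right)} = 4$ ($y{\left(J,x \right)} = -8 + \left(9 + 3\right) = -8 + 12 = 4$)
$H{\left(Z \right)} = -3 + \frac{Z}{2}$
$H{\left(y{\left(\left(-1 + 2\right)^{2},2 \right)} \right)} \left(-4\right) \left(-7\right) = \left(-3 + \frac{1}{2} \cdot 4\right) \left(-4\right) \left(-7\right) = \left(-3 + 2\right) \left(-4\right) \left(-7\right) = \left(-1\right) \left(-4\right) \left(-7\right) = 4 \left(-7\right) = -28$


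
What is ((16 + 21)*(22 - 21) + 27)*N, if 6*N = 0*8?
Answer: 0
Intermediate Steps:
N = 0 (N = (0*8)/6 = (1/6)*0 = 0)
((16 + 21)*(22 - 21) + 27)*N = ((16 + 21)*(22 - 21) + 27)*0 = (37*1 + 27)*0 = (37 + 27)*0 = 64*0 = 0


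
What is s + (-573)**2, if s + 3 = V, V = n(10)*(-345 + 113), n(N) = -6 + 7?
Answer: 328094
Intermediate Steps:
n(N) = 1
V = -232 (V = 1*(-345 + 113) = 1*(-232) = -232)
s = -235 (s = -3 - 232 = -235)
s + (-573)**2 = -235 + (-573)**2 = -235 + 328329 = 328094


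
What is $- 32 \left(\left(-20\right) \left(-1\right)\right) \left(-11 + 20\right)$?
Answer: $-5760$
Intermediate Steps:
$- 32 \left(\left(-20\right) \left(-1\right)\right) \left(-11 + 20\right) = \left(-32\right) 20 \cdot 9 = \left(-640\right) 9 = -5760$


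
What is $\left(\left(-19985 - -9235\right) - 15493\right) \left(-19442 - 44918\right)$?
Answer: $1688999480$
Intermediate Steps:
$\left(\left(-19985 - -9235\right) - 15493\right) \left(-19442 - 44918\right) = \left(\left(-19985 + 9235\right) - 15493\right) \left(-64360\right) = \left(-10750 - 15493\right) \left(-64360\right) = \left(-26243\right) \left(-64360\right) = 1688999480$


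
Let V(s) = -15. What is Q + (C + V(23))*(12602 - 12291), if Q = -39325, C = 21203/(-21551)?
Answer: -954622623/21551 ≈ -44296.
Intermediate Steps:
C = -21203/21551 (C = 21203*(-1/21551) = -21203/21551 ≈ -0.98385)
Q + (C + V(23))*(12602 - 12291) = -39325 + (-21203/21551 - 15)*(12602 - 12291) = -39325 - 344468/21551*311 = -39325 - 107129548/21551 = -954622623/21551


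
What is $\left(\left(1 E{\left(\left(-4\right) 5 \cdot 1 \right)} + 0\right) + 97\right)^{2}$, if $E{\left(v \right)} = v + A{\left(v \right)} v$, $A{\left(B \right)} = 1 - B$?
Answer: $117649$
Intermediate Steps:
$E{\left(v \right)} = v + v \left(1 - v\right)$ ($E{\left(v \right)} = v + \left(1 - v\right) v = v + v \left(1 - v\right)$)
$\left(\left(1 E{\left(\left(-4\right) 5 \cdot 1 \right)} + 0\right) + 97\right)^{2} = \left(\left(1 \left(-4\right) 5 \cdot 1 \left(2 - \left(-4\right) 5 \cdot 1\right) + 0\right) + 97\right)^{2} = \left(\left(1 \left(-20\right) 1 \left(2 - \left(-20\right) 1\right) + 0\right) + 97\right)^{2} = \left(\left(1 \left(- 20 \left(2 - -20\right)\right) + 0\right) + 97\right)^{2} = \left(\left(1 \left(- 20 \left(2 + 20\right)\right) + 0\right) + 97\right)^{2} = \left(\left(1 \left(\left(-20\right) 22\right) + 0\right) + 97\right)^{2} = \left(\left(1 \left(-440\right) + 0\right) + 97\right)^{2} = \left(\left(-440 + 0\right) + 97\right)^{2} = \left(-440 + 97\right)^{2} = \left(-343\right)^{2} = 117649$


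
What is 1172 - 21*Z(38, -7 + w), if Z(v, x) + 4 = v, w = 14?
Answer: 458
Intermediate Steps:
Z(v, x) = -4 + v
1172 - 21*Z(38, -7 + w) = 1172 - 21*(-4 + 38) = 1172 - 21*34 = 1172 - 714 = 458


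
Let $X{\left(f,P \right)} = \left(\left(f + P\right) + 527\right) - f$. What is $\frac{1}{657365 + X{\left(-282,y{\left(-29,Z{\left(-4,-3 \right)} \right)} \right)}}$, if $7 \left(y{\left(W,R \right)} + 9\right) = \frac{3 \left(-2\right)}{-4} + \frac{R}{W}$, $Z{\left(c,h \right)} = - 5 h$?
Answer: $\frac{406}{267100555} \approx 1.52 \cdot 10^{-6}$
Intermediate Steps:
$y{\left(W,R \right)} = - \frac{123}{14} + \frac{R}{7 W}$ ($y{\left(W,R \right)} = -9 + \frac{\frac{3 \left(-2\right)}{-4} + \frac{R}{W}}{7} = -9 + \frac{\left(-6\right) \left(- \frac{1}{4}\right) + \frac{R}{W}}{7} = -9 + \frac{\frac{3}{2} + \frac{R}{W}}{7} = -9 + \left(\frac{3}{14} + \frac{R}{7 W}\right) = - \frac{123}{14} + \frac{R}{7 W}$)
$X{\left(f,P \right)} = 527 + P$ ($X{\left(f,P \right)} = \left(\left(P + f\right) + 527\right) - f = \left(527 + P + f\right) - f = 527 + P$)
$\frac{1}{657365 + X{\left(-282,y{\left(-29,Z{\left(-4,-3 \right)} \right)} \right)}} = \frac{1}{657365 + \left(527 - \left(\frac{123}{14} - \frac{\left(-5\right) \left(-3\right)}{7 \left(-29\right)}\right)\right)} = \frac{1}{657365 + \left(527 - \left(\frac{123}{14} - - \frac{15}{203}\right)\right)} = \frac{1}{657365 + \left(527 - \frac{3597}{406}\right)} = \frac{1}{657365 + \frac{210365}{406}} = \frac{1}{\frac{267100555}{406}} = \frac{406}{267100555}$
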